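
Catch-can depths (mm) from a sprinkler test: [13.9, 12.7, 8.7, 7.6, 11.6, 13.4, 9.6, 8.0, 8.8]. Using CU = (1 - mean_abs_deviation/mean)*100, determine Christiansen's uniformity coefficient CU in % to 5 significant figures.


mean = 10.47778 mm
mean |d_i - mean| = 2.153086 mm
CU = (1 - 2.153086/10.47778)*100 = 79.451 %
Therefore Christiansen's uniformity coefficient CU = 79.451 %.


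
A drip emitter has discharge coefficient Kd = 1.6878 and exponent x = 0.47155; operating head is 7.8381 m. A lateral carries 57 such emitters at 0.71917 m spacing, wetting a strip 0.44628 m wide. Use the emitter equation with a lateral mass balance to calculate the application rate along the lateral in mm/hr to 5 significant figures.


Approach: apply the emitter equation with a lateral mass balance, q = Kd*h^x; Q = n*q; rate = Q/(n*spacing*width).
Step 1 — single emitter flow (q = Kd*h^x):
  q = 1.6878 * 7.8381^0.47155 = 4.456420 L/hr
Step 2 — total lateral flow: Q = 57 * 4.456420 = 254.0159 L/hr
Step 3 — wetted area: A = 57 * 0.71917 * 0.44628 = 18.29422 m^2
Step 4 — application rate: Q/A = 254.0159/18.29422 = 13.885 mm/hr
Therefore the application rate along the lateral = 13.885 mm/hr.


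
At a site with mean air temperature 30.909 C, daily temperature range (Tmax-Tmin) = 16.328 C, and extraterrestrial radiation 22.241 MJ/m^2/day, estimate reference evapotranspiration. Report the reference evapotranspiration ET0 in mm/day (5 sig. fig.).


Approach: apply the Hargreaves-Samani method, ET0 = 0.0023*(Tmean+17.8)*sqrt(Tmax-Tmin)*0.408*Ra.
ET0 = 0.0023*(30.909+17.8)*sqrt(16.328)*0.408*22.241 = 4.1079 mm/day
Therefore the reference evapotranspiration ET0 = 4.1079 mm/day.


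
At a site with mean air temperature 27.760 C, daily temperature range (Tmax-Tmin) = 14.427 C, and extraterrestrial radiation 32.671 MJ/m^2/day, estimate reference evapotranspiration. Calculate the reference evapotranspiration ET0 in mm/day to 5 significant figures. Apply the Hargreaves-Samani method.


Approach: apply the Hargreaves-Samani method, ET0 = 0.0023*(Tmean+17.8)*sqrt(Tmax-Tmin)*0.408*Ra.
ET0 = 0.0023*(27.760+17.8)*sqrt(14.427)*0.408*32.671 = 5.3054 mm/day
Therefore the reference evapotranspiration ET0 = 5.3054 mm/day.


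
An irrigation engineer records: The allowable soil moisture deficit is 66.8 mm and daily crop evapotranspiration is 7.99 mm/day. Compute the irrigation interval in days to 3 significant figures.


Approach: apply the irrigation interval relation, interval = SMD / ETc.
interval = 66.8 / 7.99 = 8.36 days
Therefore the irrigation interval = 8.36 days.


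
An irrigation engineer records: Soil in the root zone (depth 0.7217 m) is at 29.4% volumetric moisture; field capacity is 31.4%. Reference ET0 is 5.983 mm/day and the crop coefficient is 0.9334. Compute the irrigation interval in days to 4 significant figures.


Approach: apply soil-water budget scheduling, SMD = (FC-theta)/100*depth*1000; ETc = ET0*Kc; interval = SMD/ETc.
Step 1 — soil moisture deficit:
  SMD = (31.4 - 29.4)/100 * 0.7217 * 1000 = 14.4340 mm
Step 2 — daily crop ET (ETc = ET0*Kc):
  ETc = 5.983 * 0.9334 = 5.58453 mm/day
Step 3 — irrigation interval (SMD/ETc):
  interval = 14.4340 / 5.58453 = 2.585 days
Therefore the irrigation interval = 2.585 days.


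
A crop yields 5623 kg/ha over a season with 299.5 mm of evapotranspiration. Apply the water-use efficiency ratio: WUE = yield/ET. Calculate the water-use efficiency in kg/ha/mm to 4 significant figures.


WUE = 5623 / 299.5 = 18.77 kg/ha/mm
Therefore the water-use efficiency = 18.77 kg/ha/mm.


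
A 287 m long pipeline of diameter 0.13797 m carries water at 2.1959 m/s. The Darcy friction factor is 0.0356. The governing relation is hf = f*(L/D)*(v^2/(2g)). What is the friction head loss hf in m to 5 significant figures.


hf = 0.0356 * (287/0.13797) * (2.1959^2 / (2*9.81))
hf = 18.200 m
Therefore the friction head loss hf = 18.200 m.


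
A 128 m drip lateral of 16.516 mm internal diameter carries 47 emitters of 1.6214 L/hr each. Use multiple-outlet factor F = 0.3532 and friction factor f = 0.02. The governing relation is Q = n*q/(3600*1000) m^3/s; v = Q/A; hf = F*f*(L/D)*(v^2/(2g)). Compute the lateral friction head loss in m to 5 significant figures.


Q = 47*1.6214/(3600*1000) = 2.116828e-05 m^3/s
A = pi*(16.516e-3/2)^2 = 2.142395e-04 m^2, so v = Q/A = 0.09880659 m/s
hf = 0.3532*0.02*(128/0.016516)*(0.09880659^2/(2*9.81)) = 0.027241 m
Therefore the lateral friction head loss = 0.027241 m.


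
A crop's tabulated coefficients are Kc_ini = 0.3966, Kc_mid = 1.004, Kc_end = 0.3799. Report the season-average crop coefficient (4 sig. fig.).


Approach: apply a simple seasonal average, Kc_avg = (Kc_ini + Kc_mid + Kc_end)/3.
Kc_avg = (0.3966 + 1.004 + 0.3799)/3 = 0.5935
Therefore the season-average crop coefficient = 0.5935.


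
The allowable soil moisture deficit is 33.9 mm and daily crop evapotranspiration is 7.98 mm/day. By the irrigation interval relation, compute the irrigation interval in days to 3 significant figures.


Approach: apply the irrigation interval relation, interval = SMD / ETc.
interval = 33.9 / 7.98 = 4.25 days
Therefore the irrigation interval = 4.25 days.


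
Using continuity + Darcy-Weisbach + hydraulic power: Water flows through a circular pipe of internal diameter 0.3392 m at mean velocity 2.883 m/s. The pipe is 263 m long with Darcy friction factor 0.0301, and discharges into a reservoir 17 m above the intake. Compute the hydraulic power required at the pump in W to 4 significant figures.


Approach: apply continuity + Darcy-Weisbach + hydraulic power, Q = A*v; hf = f*(L/D)*(v^2/(2g)); H = static + hf; P = rho*g*Q*H.
Step 1 — flow rate (continuity, Q = A*v):
  A = pi*(0.3392/2)^2 = 0.0903653 m^2
  Q = 0.0903653 * 2.883 = 0.260523 m^3/s
Step 2 — friction head loss (Darcy-Weisbach):
  hf = 0.0301 * (263/0.3392) * (2.883^2 / (2*9.81))
  hf = 9.88682 m
Step 3 — total head: H = 17 + 9.88682 = 26.8868 m
Step 4 — hydraulic power (P = rho*g*Q*H):
  P = 1000 * 9.81 * 0.260523 * 26.8868 = 68720 W
Therefore the hydraulic power required at the pump = 68720 W.


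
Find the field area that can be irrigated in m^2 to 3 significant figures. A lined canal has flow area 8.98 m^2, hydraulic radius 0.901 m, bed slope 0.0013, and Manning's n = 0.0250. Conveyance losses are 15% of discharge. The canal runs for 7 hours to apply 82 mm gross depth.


Approach: apply Manning's equation with a conveyance and depth budget, Q = (1/n)*A*R^(2/3)*S^(1/2); Q_field = Q*(1-loss); Area = Q_field*t/(d/1000).
Step 1 — canal discharge (Manning's equation):
  Q = (1/0.0250) * 8.98 * 0.901^(2/3) * 0.0013^(1/2) = 12.082 m^3/s
Step 2 — delivered flow: Q_field = 12.082*(1 - 15/100) = 10.269 m^3/s
Step 3 — volume delivered: V = 10.269 * 7*3600 = 258790 m^3
Step 4 — area served: A = V / (depth/1000) = 258790 / 0.082 = 3160000 m^2
Therefore the field area that can be irrigated = 3160000 m^2.


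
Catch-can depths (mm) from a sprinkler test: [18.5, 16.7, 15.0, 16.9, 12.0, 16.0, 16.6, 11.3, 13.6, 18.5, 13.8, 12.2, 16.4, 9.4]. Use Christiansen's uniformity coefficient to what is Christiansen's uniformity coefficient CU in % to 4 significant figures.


Approach: apply Christiansen's uniformity coefficient, CU = (1 - mean_abs_deviation/mean)*100.
mean = 14.7786 mm
mean |d_i - mean| = 2.33878 mm
CU = (1 - 2.33878/14.7786)*100 = 84.17 %
Therefore Christiansen's uniformity coefficient CU = 84.17 %.


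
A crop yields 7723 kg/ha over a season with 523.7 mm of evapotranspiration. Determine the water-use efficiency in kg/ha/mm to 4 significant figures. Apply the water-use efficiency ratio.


Approach: apply the water-use efficiency ratio, WUE = yield/ET.
WUE = 7723 / 523.7 = 14.75 kg/ha/mm
Therefore the water-use efficiency = 14.75 kg/ha/mm.


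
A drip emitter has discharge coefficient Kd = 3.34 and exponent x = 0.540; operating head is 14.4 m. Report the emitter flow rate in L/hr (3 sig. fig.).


Approach: apply the emitter characteristic equation, q = Kd * h^x.
q = 3.34 * 14.4^0.540 = 14.1 L/hr
Therefore the emitter flow rate = 14.1 L/hr.


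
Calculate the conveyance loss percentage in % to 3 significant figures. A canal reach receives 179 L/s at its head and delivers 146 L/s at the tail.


Approach: apply the conveyance loss ratio, loss% = ((Q_head - Q_tail)/Q_head)*100.
loss = ((179 - 146)/179)*100 = 18.4 %
Therefore the conveyance loss percentage = 18.4 %.


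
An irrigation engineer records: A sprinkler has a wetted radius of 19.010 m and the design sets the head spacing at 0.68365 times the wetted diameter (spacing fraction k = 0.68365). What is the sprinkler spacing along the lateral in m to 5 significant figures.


Approach: apply the sprinkler spacing rule (spacing as a fraction of wetted diameter), S = k*(2*R).
S = 0.68365 * (2 * 19.010) = 25.992 m
Therefore the sprinkler spacing along the lateral = 25.992 m.


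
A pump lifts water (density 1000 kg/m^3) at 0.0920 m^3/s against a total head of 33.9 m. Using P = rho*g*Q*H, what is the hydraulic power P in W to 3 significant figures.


P = 1000 * 9.81 * 0.0920 * 33.9 = 30600 W
Therefore the hydraulic power P = 30600 W.


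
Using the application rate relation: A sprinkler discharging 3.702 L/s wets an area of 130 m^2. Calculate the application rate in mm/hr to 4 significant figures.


Approach: apply the application rate relation, rate = (Q/A)*3600.
rate = (3.702 / 130) * 3600 = 102.5 mm/hr
Therefore the application rate = 102.5 mm/hr.


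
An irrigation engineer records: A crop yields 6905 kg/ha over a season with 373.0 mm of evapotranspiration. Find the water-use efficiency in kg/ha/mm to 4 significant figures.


Approach: apply the water-use efficiency ratio, WUE = yield/ET.
WUE = 6905 / 373.0 = 18.51 kg/ha/mm
Therefore the water-use efficiency = 18.51 kg/ha/mm.


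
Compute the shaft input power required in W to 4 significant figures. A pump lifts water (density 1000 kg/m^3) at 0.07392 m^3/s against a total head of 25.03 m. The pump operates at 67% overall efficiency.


Approach: apply hydraulic power then efficiency conversion, P = rho*g*Q*H; P_in = P/eta.
Step 1 — hydraulic power (P = rho*g*Q*H):
  P = 1000 * 9.81 * 0.07392 * 25.03 = 18150.6 W
Step 2 — input power: P_in = P/eta = 18150.6 / 0.67 = 27090 W
Therefore the shaft input power required = 27090 W.


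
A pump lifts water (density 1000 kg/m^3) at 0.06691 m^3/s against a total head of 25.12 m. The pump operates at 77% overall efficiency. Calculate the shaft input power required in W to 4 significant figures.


Approach: apply hydraulic power then efficiency conversion, P = rho*g*Q*H; P_in = P/eta.
Step 1 — hydraulic power (P = rho*g*Q*H):
  P = 1000 * 9.81 * 0.06691 * 25.12 = 16488.4 W
Step 2 — input power: P_in = P/eta = 16488.4 / 0.77 = 21410 W
Therefore the shaft input power required = 21410 W.


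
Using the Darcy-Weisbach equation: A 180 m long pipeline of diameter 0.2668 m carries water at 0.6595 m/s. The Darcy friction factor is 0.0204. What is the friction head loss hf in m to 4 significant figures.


Approach: apply the Darcy-Weisbach equation, hf = f*(L/D)*(v^2/(2g)).
hf = 0.0204 * (180/0.2668) * (0.6595^2 / (2*9.81))
hf = 0.3051 m
Therefore the friction head loss hf = 0.3051 m.


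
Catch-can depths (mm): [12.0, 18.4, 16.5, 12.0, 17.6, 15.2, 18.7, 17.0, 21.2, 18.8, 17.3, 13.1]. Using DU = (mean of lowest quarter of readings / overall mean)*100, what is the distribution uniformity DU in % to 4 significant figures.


sorted lowest 3 of 12: [12.0, 12.0, 13.1] -> mean = 12.3667 mm
overall mean = 16.4833 mm
DU = (12.3667/16.4833)*100 = 75.03 %
Therefore the distribution uniformity DU = 75.03 %.


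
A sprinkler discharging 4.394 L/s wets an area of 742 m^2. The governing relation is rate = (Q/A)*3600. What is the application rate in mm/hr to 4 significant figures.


rate = (4.394 / 742) * 3600 = 21.32 mm/hr
Therefore the application rate = 21.32 mm/hr.


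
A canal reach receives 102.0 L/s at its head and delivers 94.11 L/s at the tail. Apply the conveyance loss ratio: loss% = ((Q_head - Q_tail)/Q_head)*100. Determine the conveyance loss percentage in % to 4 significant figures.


loss = ((102.0 - 94.11)/102.0)*100 = 7.735 %
Therefore the conveyance loss percentage = 7.735 %.


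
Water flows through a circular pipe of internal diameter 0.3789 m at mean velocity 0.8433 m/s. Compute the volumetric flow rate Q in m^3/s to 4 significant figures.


Approach: apply the continuity equation for pipe flow, Q = A * v with A = pi*(D/2)^2.
A = pi*(0.3789/2)^2 = 0.112756 m^2
Q = 0.112756 * 0.8433 = 0.09509 m^3/s
Therefore the volumetric flow rate Q = 0.09509 m^3/s.


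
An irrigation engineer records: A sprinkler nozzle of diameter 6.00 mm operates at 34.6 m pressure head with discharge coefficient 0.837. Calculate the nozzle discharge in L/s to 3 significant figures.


Approach: apply the orifice equation, Q = Cd*A*sqrt(2*g*h), A = pi*(d/2)^2.
A = pi*(6.00e-3/2)^2 = 2.8274e-05 m^2
Q = 0.837 * 2.8274e-05 * sqrt(2*9.81*34.6) * 1000 = 0.617 L/s
Therefore the nozzle discharge = 0.617 L/s.


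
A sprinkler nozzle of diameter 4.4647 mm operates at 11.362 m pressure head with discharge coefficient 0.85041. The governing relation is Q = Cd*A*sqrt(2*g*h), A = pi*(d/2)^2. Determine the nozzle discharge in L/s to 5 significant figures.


A = pi*(4.4647e-3/2)^2 = 1.565577e-05 m^2
Q = 0.85041 * 1.565577e-05 * sqrt(2*9.81*11.362) * 1000 = 0.19878 L/s
Therefore the nozzle discharge = 0.19878 L/s.


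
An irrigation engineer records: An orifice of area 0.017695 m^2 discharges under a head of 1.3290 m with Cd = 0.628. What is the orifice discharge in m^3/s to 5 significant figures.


Approach: apply the orifice equation, Q = Cd*A*sqrt(2*g*h).
Q = 0.628 * 0.017695 * sqrt(2*9.81*1.3290) = 0.056744 m^3/s
Therefore the orifice discharge = 0.056744 m^3/s.


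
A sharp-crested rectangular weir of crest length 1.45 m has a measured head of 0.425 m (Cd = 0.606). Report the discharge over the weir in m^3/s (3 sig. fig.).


Approach: apply the rectangular weir equation, Q = (2/3)*Cd*L*sqrt(2g)*H^1.5.
Q = (2/3)*0.606*1.45*sqrt(2*9.81)*0.425^1.5 = 0.719 m^3/s
Therefore the discharge over the weir = 0.719 m^3/s.


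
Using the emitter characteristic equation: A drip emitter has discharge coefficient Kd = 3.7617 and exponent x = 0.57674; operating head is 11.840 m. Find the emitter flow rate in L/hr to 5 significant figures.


Approach: apply the emitter characteristic equation, q = Kd * h^x.
q = 3.7617 * 11.840^0.57674 = 15.647 L/hr
Therefore the emitter flow rate = 15.647 L/hr.


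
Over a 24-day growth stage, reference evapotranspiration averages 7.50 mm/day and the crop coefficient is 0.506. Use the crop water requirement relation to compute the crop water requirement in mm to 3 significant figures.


Approach: apply the crop water requirement relation, CWR = ET0 * Kc * days.
CWR = 7.50 * 0.506 * 24 = 91.1 mm
Therefore the crop water requirement = 91.1 mm.


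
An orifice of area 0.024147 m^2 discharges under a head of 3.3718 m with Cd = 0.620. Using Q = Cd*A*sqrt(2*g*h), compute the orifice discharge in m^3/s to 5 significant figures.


Q = 0.620 * 0.024147 * sqrt(2*9.81*3.3718) = 0.12177 m^3/s
Therefore the orifice discharge = 0.12177 m^3/s.


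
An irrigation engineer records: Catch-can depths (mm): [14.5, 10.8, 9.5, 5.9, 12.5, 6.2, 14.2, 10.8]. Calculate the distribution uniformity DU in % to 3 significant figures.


Approach: apply the low-quarter distribution uniformity, DU = (mean of lowest quarter of readings / overall mean)*100.
sorted lowest 2 of 8: [5.9, 6.2] -> mean = 6.0500 mm
overall mean = 10.550 mm
DU = (6.0500/10.550)*100 = 57.3 %
Therefore the distribution uniformity DU = 57.3 %.


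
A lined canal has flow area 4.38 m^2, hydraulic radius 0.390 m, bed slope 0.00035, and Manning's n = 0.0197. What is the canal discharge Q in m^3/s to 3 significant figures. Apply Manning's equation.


Approach: apply Manning's equation, Q = (1/n)*A*R^(2/3)*S^(1/2).
Q = (1/0.0197) * 4.38 * 0.390^(2/3) * 0.00035^(1/2) = 2.22 m^3/s
Therefore the canal discharge Q = 2.22 m^3/s.


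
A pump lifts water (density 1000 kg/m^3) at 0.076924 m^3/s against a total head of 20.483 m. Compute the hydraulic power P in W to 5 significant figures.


Approach: apply the hydraulic power relation, P = rho*g*Q*H.
P = 1000 * 9.81 * 0.076924 * 20.483 = 15457 W
Therefore the hydraulic power P = 15457 W.


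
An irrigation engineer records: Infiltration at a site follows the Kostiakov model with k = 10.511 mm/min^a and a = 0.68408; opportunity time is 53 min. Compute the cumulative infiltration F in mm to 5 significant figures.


Approach: apply the Kostiakov infiltration equation, F = k*t^a.
F = 10.511 * 53^0.68408 = 158.92 mm
Therefore the cumulative infiltration F = 158.92 mm.


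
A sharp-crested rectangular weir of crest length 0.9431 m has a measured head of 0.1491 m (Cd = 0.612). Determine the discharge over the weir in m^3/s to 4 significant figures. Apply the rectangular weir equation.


Approach: apply the rectangular weir equation, Q = (2/3)*Cd*L*sqrt(2g)*H^1.5.
Q = (2/3)*0.612*0.9431*sqrt(2*9.81)*0.1491^1.5 = 0.09813 m^3/s
Therefore the discharge over the weir = 0.09813 m^3/s.


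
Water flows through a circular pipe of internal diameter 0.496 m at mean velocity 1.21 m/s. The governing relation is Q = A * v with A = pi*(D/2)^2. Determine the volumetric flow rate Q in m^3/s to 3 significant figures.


A = pi*(0.496/2)^2 = 0.19322 m^2
Q = 0.19322 * 1.21 = 0.234 m^3/s
Therefore the volumetric flow rate Q = 0.234 m^3/s.


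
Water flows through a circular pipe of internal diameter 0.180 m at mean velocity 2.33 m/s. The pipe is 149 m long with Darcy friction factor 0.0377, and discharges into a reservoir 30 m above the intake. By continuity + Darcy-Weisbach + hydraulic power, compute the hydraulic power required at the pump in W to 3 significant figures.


Approach: apply continuity + Darcy-Weisbach + hydraulic power, Q = A*v; hf = f*(L/D)*(v^2/(2g)); H = static + hf; P = rho*g*Q*H.
Step 1 — flow rate (continuity, Q = A*v):
  A = pi*(0.180/2)^2 = 0.025447 m^2
  Q = 0.025447 * 2.33 = 0.059291 m^3/s
Step 2 — friction head loss (Darcy-Weisbach):
  hf = 0.0377 * (149/0.180) * (2.33^2 / (2*9.81))
  hf = 8.6351 m
Step 3 — total head: H = 30 + 8.6351 = 38.635 m
Step 4 — hydraulic power (P = rho*g*Q*H):
  P = 1000 * 9.81 * 0.059291 * 38.635 = 22500 W
Therefore the hydraulic power required at the pump = 22500 W.


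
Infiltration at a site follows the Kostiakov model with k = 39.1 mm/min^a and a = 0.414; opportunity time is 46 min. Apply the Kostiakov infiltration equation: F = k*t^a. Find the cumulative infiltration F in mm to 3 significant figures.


F = 39.1 * 46^0.414 = 191 mm
Therefore the cumulative infiltration F = 191 mm.


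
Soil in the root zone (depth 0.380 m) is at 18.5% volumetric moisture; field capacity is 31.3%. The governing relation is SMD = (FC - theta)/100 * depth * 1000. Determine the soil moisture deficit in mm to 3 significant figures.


SMD = (31.3 - 18.5)/100 * 0.380 * 1000 = 48.6 mm
Therefore the soil moisture deficit = 48.6 mm.


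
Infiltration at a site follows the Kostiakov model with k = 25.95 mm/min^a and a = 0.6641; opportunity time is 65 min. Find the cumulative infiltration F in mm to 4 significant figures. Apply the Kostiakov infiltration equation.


Approach: apply the Kostiakov infiltration equation, F = k*t^a.
F = 25.95 * 65^0.6641 = 415.0 mm
Therefore the cumulative infiltration F = 415.0 mm.


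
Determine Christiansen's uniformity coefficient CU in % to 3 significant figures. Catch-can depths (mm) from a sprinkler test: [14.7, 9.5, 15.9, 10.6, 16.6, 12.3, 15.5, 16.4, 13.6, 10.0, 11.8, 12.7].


Approach: apply Christiansen's uniformity coefficient, CU = (1 - mean_abs_deviation/mean)*100.
mean = 13.300 mm
mean |d_i - mean| = 2.1500 mm
CU = (1 - 2.1500/13.300)*100 = 83.8 %
Therefore Christiansen's uniformity coefficient CU = 83.8 %.


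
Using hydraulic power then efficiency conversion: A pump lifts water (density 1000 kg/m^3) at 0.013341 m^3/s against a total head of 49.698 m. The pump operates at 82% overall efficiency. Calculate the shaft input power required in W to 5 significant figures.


Approach: apply hydraulic power then efficiency conversion, P = rho*g*Q*H; P_in = P/eta.
Step 1 — hydraulic power (P = rho*g*Q*H):
  P = 1000 * 9.81 * 0.013341 * 49.698 = 6504.236 W
Step 2 — input power: P_in = P/eta = 6504.236 / 0.82 = 7932.0 W
Therefore the shaft input power required = 7932.0 W.


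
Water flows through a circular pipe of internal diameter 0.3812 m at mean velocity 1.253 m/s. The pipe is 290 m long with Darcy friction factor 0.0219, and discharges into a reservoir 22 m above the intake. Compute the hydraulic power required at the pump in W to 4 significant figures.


Approach: apply continuity + Darcy-Weisbach + hydraulic power, Q = A*v; hf = f*(L/D)*(v^2/(2g)); H = static + hf; P = rho*g*Q*H.
Step 1 — flow rate (continuity, Q = A*v):
  A = pi*(0.3812/2)^2 = 0.114129 m^2
  Q = 0.114129 * 1.253 = 0.143004 m^3/s
Step 2 — friction head loss (Darcy-Weisbach):
  hf = 0.0219 * (290/0.3812) * (1.253^2 / (2*9.81))
  hf = 1.33319 m
Step 3 — total head: H = 22 + 1.33319 = 23.3332 m
Step 4 — hydraulic power (P = rho*g*Q*H):
  P = 1000 * 9.81 * 0.143004 * 23.3332 = 32730 W
Therefore the hydraulic power required at the pump = 32730 W.


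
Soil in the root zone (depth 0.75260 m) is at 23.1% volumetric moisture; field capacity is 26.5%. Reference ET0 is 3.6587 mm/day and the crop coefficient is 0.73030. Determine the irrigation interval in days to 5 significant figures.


Approach: apply soil-water budget scheduling, SMD = (FC-theta)/100*depth*1000; ETc = ET0*Kc; interval = SMD/ETc.
Step 1 — soil moisture deficit:
  SMD = (26.5 - 23.1)/100 * 0.75260 * 1000 = 25.58840 mm
Step 2 — daily crop ET (ETc = ET0*Kc):
  ETc = 3.6587 * 0.73030 = 2.671949 mm/day
Step 3 — irrigation interval (SMD/ETc):
  interval = 25.58840 / 2.671949 = 9.5767 days
Therefore the irrigation interval = 9.5767 days.


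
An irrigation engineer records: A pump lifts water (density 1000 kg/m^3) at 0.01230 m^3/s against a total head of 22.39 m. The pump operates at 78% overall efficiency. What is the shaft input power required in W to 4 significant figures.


Approach: apply hydraulic power then efficiency conversion, P = rho*g*Q*H; P_in = P/eta.
Step 1 — hydraulic power (P = rho*g*Q*H):
  P = 1000 * 9.81 * 0.01230 * 22.39 = 2701.64 W
Step 2 — input power: P_in = P/eta = 2701.64 / 0.78 = 3464 W
Therefore the shaft input power required = 3464 W.


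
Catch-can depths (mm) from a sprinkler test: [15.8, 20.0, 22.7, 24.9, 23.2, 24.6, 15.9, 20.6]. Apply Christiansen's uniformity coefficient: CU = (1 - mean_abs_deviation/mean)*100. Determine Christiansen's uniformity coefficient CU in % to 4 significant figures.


mean = 20.9625 mm
mean |d_i - mean| = 2.88750 mm
CU = (1 - 2.88750/20.9625)*100 = 86.23 %
Therefore Christiansen's uniformity coefficient CU = 86.23 %.


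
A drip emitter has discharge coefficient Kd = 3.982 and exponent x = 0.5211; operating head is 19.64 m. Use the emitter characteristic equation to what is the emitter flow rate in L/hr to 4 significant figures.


Approach: apply the emitter characteristic equation, q = Kd * h^x.
q = 3.982 * 19.64^0.5211 = 18.79 L/hr
Therefore the emitter flow rate = 18.79 L/hr.


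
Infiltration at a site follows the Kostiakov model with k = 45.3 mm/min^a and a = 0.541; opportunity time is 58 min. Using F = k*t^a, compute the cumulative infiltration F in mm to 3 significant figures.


F = 45.3 * 58^0.541 = 407 mm
Therefore the cumulative infiltration F = 407 mm.


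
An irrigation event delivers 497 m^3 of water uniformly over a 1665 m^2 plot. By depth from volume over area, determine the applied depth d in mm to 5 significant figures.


Approach: apply depth from volume over area, d = (V/A)*1000.
d = (497 / 1665) * 1000 = 298.50 mm
Therefore the applied depth d = 298.50 mm.


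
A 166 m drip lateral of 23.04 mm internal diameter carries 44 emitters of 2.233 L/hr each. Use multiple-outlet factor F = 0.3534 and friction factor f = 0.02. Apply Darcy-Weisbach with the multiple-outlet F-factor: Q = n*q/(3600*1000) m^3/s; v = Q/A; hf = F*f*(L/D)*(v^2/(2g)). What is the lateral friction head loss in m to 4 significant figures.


Q = 44*2.233/(3600*1000) = 2.72922e-05 m^3/s
A = pi*(23.04e-3/2)^2 = 4.16922e-04 m^2, so v = Q/A = 0.0654612 m/s
hf = 0.3534*0.02*(166/0.02304)*(0.0654612^2/(2*9.81)) = 0.01112 m
Therefore the lateral friction head loss = 0.01112 m.


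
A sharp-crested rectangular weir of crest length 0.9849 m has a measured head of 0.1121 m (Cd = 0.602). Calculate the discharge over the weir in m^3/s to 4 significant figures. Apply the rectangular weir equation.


Approach: apply the rectangular weir equation, Q = (2/3)*Cd*L*sqrt(2g)*H^1.5.
Q = (2/3)*0.602*0.9849*sqrt(2*9.81)*0.1121^1.5 = 0.06571 m^3/s
Therefore the discharge over the weir = 0.06571 m^3/s.


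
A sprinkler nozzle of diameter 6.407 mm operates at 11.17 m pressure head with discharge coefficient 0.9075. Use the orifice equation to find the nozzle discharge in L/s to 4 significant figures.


Approach: apply the orifice equation, Q = Cd*A*sqrt(2*g*h), A = pi*(d/2)^2.
A = pi*(6.407e-3/2)^2 = 3.22403e-05 m^2
Q = 0.9075 * 3.22403e-05 * sqrt(2*9.81*11.17) * 1000 = 0.4331 L/s
Therefore the nozzle discharge = 0.4331 L/s.


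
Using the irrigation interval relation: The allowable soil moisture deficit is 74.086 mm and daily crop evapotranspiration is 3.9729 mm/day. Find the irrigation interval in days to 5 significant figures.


Approach: apply the irrigation interval relation, interval = SMD / ETc.
interval = 74.086 / 3.9729 = 18.648 days
Therefore the irrigation interval = 18.648 days.


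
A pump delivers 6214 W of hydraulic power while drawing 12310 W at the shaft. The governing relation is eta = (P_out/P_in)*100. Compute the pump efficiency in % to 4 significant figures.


eta = (6214 / 12310) * 100 = 50.48 %
Therefore the pump efficiency = 50.48 %.


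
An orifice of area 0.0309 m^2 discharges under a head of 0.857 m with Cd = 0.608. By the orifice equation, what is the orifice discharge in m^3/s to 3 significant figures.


Approach: apply the orifice equation, Q = Cd*A*sqrt(2*g*h).
Q = 0.608 * 0.0309 * sqrt(2*9.81*0.857) = 0.0770 m^3/s
Therefore the orifice discharge = 0.0770 m^3/s.


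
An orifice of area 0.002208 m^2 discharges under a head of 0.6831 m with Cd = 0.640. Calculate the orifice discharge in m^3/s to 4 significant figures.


Approach: apply the orifice equation, Q = Cd*A*sqrt(2*g*h).
Q = 0.640 * 0.002208 * sqrt(2*9.81*0.6831) = 0.005173 m^3/s
Therefore the orifice discharge = 0.005173 m^3/s.


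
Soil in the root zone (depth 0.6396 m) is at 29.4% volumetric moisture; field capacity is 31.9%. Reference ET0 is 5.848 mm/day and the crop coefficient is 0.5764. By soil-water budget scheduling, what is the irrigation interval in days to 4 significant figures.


Approach: apply soil-water budget scheduling, SMD = (FC-theta)/100*depth*1000; ETc = ET0*Kc; interval = SMD/ETc.
Step 1 — soil moisture deficit:
  SMD = (31.9 - 29.4)/100 * 0.6396 * 1000 = 15.9900 mm
Step 2 — daily crop ET (ETc = ET0*Kc):
  ETc = 5.848 * 0.5764 = 3.37079 mm/day
Step 3 — irrigation interval (SMD/ETc):
  interval = 15.9900 / 3.37079 = 4.744 days
Therefore the irrigation interval = 4.744 days.


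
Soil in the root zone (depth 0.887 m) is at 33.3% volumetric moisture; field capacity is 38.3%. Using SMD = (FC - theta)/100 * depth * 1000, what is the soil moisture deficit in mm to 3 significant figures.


SMD = (38.3 - 33.3)/100 * 0.887 * 1000 = 44.4 mm
Therefore the soil moisture deficit = 44.4 mm.


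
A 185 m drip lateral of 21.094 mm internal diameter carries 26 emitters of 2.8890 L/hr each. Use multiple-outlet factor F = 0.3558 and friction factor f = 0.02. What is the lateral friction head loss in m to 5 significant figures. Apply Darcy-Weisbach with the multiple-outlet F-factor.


Approach: apply Darcy-Weisbach with the multiple-outlet F-factor, Q = n*q/(3600*1000) m^3/s; v = Q/A; hf = F*f*(L/D)*(v^2/(2g)).
Q = 26*2.8890/(3600*1000) = 2.086500e-05 m^3/s
A = pi*(21.094e-3/2)^2 = 3.494683e-04 m^2, so v = Q/A = 0.05970499 m/s
hf = 0.3558*0.02*(185/0.021094)*(0.05970499^2/(2*9.81)) = 0.011339 m
Therefore the lateral friction head loss = 0.011339 m.


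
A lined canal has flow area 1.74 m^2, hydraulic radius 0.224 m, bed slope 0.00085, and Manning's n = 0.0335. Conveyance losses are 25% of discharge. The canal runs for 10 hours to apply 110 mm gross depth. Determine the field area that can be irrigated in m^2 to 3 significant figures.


Approach: apply Manning's equation with a conveyance and depth budget, Q = (1/n)*A*R^(2/3)*S^(1/2); Q_field = Q*(1-loss); Area = Q_field*t/(d/1000).
Step 1 — canal discharge (Manning's equation):
  Q = (1/0.0335) * 1.74 * 0.224^(2/3) * 0.00085^(1/2) = 0.55853 m^3/s
Step 2 — delivered flow: Q_field = 0.55853*(1 - 25/100) = 0.41890 m^3/s
Step 3 — volume delivered: V = 0.41890 * 10*3600 = 15080 m^3
Step 4 — area served: A = V / (depth/1000) = 15080 / 0.11 = 137000 m^2
Therefore the field area that can be irrigated = 137000 m^2.


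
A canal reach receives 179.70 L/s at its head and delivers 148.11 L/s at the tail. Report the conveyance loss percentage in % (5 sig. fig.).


Approach: apply the conveyance loss ratio, loss% = ((Q_head - Q_tail)/Q_head)*100.
loss = ((179.70 - 148.11)/179.70)*100 = 17.579 %
Therefore the conveyance loss percentage = 17.579 %.


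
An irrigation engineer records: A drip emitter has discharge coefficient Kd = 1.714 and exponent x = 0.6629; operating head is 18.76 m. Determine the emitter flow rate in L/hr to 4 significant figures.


Approach: apply the emitter characteristic equation, q = Kd * h^x.
q = 1.714 * 18.76^0.6629 = 11.97 L/hr
Therefore the emitter flow rate = 11.97 L/hr.


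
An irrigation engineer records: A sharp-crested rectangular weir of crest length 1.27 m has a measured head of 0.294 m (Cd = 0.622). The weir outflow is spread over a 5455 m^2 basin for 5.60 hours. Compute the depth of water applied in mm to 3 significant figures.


Approach: apply the rectangular weir equation with a volume-to-depth conversion, Q = (2/3)*Cd*L*sqrt(2g)*H^1.5; d = Q*t/A * 1000.
Step 1 — weir discharge:
  Q = (2/3)*0.622*1.27*sqrt(2*9.81)*0.294^1.5 = 0.37185 m^3/s
Step 2 — volume: V = 0.37185 * 5.60*3600 = 7496.6 m^3
Step 3 — depth: d = V/A * 1000 = 7496.6/5455 * 1000 = 1370 mm
Therefore the depth of water applied = 1370 mm.


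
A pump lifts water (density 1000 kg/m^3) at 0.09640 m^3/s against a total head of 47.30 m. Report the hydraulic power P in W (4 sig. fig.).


Approach: apply the hydraulic power relation, P = rho*g*Q*H.
P = 1000 * 9.81 * 0.09640 * 47.30 = 44730 W
Therefore the hydraulic power P = 44730 W.


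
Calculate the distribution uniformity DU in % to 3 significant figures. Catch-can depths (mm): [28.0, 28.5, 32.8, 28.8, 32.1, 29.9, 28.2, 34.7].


Approach: apply the low-quarter distribution uniformity, DU = (mean of lowest quarter of readings / overall mean)*100.
sorted lowest 2 of 8: [28.0, 28.2] -> mean = 28.100 mm
overall mean = 30.375 mm
DU = (28.100/30.375)*100 = 92.5 %
Therefore the distribution uniformity DU = 92.5 %.


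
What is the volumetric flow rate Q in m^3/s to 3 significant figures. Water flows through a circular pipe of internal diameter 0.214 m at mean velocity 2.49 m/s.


Approach: apply the continuity equation for pipe flow, Q = A * v with A = pi*(D/2)^2.
A = pi*(0.214/2)^2 = 0.035968 m^2
Q = 0.035968 * 2.49 = 0.0896 m^3/s
Therefore the volumetric flow rate Q = 0.0896 m^3/s.


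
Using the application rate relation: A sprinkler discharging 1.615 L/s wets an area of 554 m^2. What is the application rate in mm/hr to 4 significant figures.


Approach: apply the application rate relation, rate = (Q/A)*3600.
rate = (1.615 / 554) * 3600 = 10.49 mm/hr
Therefore the application rate = 10.49 mm/hr.


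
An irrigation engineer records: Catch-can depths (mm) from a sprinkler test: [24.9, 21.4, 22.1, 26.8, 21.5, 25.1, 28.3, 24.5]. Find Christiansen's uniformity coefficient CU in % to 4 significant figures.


Approach: apply Christiansen's uniformity coefficient, CU = (1 - mean_abs_deviation/mean)*100.
mean = 24.3250 mm
mean |d_i - mean| = 1.99375 mm
CU = (1 - 1.99375/24.3250)*100 = 91.80 %
Therefore Christiansen's uniformity coefficient CU = 91.80 %.


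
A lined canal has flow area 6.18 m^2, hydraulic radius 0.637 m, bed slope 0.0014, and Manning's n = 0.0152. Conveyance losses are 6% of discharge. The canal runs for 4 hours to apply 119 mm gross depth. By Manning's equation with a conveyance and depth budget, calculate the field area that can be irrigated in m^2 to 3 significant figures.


Approach: apply Manning's equation with a conveyance and depth budget, Q = (1/n)*A*R^(2/3)*S^(1/2); Q_field = Q*(1-loss); Area = Q_field*t/(d/1000).
Step 1 — canal discharge (Manning's equation):
  Q = (1/0.0152) * 6.18 * 0.637^(2/3) * 0.0014^(1/2) = 11.263 m^3/s
Step 2 — delivered flow: Q_field = 11.263*(1 - 6/100) = 10.587 m^3/s
Step 3 — volume delivered: V = 10.587 * 4*3600 = 152450 m^3
Step 4 — area served: A = V / (depth/1000) = 152450 / 0.119 = 1280000 m^2
Therefore the field area that can be irrigated = 1280000 m^2.


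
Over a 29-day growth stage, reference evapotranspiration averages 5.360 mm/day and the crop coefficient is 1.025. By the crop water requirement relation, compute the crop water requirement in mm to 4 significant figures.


Approach: apply the crop water requirement relation, CWR = ET0 * Kc * days.
CWR = 5.360 * 1.025 * 29 = 159.3 mm
Therefore the crop water requirement = 159.3 mm.


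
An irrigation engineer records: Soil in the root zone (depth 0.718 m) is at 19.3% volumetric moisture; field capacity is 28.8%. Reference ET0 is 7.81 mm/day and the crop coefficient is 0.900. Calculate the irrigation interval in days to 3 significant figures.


Approach: apply soil-water budget scheduling, SMD = (FC-theta)/100*depth*1000; ETc = ET0*Kc; interval = SMD/ETc.
Step 1 — soil moisture deficit:
  SMD = (28.8 - 19.3)/100 * 0.718 * 1000 = 68.210 mm
Step 2 — daily crop ET (ETc = ET0*Kc):
  ETc = 7.81 * 0.900 = 7.0290 mm/day
Step 3 — irrigation interval (SMD/ETc):
  interval = 68.210 / 7.0290 = 9.70 days
Therefore the irrigation interval = 9.70 days.


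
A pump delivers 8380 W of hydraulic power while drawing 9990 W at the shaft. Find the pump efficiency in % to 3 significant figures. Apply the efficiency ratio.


Approach: apply the efficiency ratio, eta = (P_out/P_in)*100.
eta = (8380 / 9990) * 100 = 83.9 %
Therefore the pump efficiency = 83.9 %.


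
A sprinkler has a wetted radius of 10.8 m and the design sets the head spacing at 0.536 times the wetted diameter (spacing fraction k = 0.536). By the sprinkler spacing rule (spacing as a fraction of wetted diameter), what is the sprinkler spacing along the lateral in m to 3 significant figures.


Approach: apply the sprinkler spacing rule (spacing as a fraction of wetted diameter), S = k*(2*R).
S = 0.536 * (2 * 10.8) = 11.6 m
Therefore the sprinkler spacing along the lateral = 11.6 m.


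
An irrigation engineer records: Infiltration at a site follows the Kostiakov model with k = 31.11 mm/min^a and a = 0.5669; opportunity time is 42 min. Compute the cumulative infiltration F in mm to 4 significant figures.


Approach: apply the Kostiakov infiltration equation, F = k*t^a.
F = 31.11 * 42^0.5669 = 258.9 mm
Therefore the cumulative infiltration F = 258.9 mm.


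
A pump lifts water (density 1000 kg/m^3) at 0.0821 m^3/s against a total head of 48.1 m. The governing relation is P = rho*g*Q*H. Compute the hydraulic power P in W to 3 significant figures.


P = 1000 * 9.81 * 0.0821 * 48.1 = 38700 W
Therefore the hydraulic power P = 38700 W.


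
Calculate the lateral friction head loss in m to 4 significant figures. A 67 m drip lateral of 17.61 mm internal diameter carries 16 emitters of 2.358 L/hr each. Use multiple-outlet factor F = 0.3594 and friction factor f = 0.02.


Approach: apply Darcy-Weisbach with the multiple-outlet F-factor, Q = n*q/(3600*1000) m^3/s; v = Q/A; hf = F*f*(L/D)*(v^2/(2g)).
Q = 16*2.358/(3600*1000) = 1.04800e-05 m^3/s
A = pi*(17.61e-3/2)^2 = 2.43561e-04 m^2, so v = Q/A = 0.0430282 m/s
hf = 0.3594*0.02*(67/0.01761)*(0.0430282^2/(2*9.81)) = 0.002581 m
Therefore the lateral friction head loss = 0.002581 m.


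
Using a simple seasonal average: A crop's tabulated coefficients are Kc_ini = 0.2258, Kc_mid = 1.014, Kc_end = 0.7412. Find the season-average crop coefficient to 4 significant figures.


Approach: apply a simple seasonal average, Kc_avg = (Kc_ini + Kc_mid + Kc_end)/3.
Kc_avg = (0.2258 + 1.014 + 0.7412)/3 = 0.6603
Therefore the season-average crop coefficient = 0.6603.


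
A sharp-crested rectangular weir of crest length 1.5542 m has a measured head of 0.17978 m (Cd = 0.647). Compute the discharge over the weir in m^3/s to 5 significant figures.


Approach: apply the rectangular weir equation, Q = (2/3)*Cd*L*sqrt(2g)*H^1.5.
Q = (2/3)*0.647*1.5542*sqrt(2*9.81)*0.17978^1.5 = 0.22635 m^3/s
Therefore the discharge over the weir = 0.22635 m^3/s.


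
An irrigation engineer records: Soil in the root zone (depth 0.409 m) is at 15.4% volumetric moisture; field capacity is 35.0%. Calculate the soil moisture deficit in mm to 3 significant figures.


Approach: apply the soil moisture deficit relation, SMD = (FC - theta)/100 * depth * 1000.
SMD = (35.0 - 15.4)/100 * 0.409 * 1000 = 80.2 mm
Therefore the soil moisture deficit = 80.2 mm.


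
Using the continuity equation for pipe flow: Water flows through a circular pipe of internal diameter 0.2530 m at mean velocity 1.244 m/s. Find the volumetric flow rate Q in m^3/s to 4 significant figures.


Approach: apply the continuity equation for pipe flow, Q = A * v with A = pi*(D/2)^2.
A = pi*(0.2530/2)^2 = 0.0502726 m^2
Q = 0.0502726 * 1.244 = 0.06254 m^3/s
Therefore the volumetric flow rate Q = 0.06254 m^3/s.


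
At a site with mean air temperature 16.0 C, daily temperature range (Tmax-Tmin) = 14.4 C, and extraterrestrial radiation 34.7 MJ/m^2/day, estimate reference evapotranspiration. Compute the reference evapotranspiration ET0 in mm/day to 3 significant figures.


Approach: apply the Hargreaves-Samani method, ET0 = 0.0023*(Tmean+17.8)*sqrt(Tmax-Tmin)*0.408*Ra.
ET0 = 0.0023*(16.0+17.8)*sqrt(14.4)*0.408*34.7 = 4.18 mm/day
Therefore the reference evapotranspiration ET0 = 4.18 mm/day.


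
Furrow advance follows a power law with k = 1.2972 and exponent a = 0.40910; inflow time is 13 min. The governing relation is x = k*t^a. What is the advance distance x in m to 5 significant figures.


x = 1.2972 * 13^0.40910 = 3.7044 m
Therefore the advance distance x = 3.7044 m.


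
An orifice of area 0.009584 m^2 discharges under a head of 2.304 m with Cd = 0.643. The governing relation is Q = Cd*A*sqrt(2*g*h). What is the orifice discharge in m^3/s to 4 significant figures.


Q = 0.643 * 0.009584 * sqrt(2*9.81*2.304) = 0.04143 m^3/s
Therefore the orifice discharge = 0.04143 m^3/s.


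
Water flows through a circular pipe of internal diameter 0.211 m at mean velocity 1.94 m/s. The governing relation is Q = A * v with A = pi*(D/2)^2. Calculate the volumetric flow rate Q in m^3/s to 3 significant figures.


A = pi*(0.211/2)^2 = 0.034967 m^2
Q = 0.034967 * 1.94 = 0.0678 m^3/s
Therefore the volumetric flow rate Q = 0.0678 m^3/s.


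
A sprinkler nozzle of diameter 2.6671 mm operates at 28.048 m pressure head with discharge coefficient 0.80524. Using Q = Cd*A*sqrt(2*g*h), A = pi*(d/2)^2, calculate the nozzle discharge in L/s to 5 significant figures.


A = pi*(2.6671e-3/2)^2 = 5.586869e-06 m^2
Q = 0.80524 * 5.586869e-06 * sqrt(2*9.81*28.048) * 1000 = 0.10553 L/s
Therefore the nozzle discharge = 0.10553 L/s.
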